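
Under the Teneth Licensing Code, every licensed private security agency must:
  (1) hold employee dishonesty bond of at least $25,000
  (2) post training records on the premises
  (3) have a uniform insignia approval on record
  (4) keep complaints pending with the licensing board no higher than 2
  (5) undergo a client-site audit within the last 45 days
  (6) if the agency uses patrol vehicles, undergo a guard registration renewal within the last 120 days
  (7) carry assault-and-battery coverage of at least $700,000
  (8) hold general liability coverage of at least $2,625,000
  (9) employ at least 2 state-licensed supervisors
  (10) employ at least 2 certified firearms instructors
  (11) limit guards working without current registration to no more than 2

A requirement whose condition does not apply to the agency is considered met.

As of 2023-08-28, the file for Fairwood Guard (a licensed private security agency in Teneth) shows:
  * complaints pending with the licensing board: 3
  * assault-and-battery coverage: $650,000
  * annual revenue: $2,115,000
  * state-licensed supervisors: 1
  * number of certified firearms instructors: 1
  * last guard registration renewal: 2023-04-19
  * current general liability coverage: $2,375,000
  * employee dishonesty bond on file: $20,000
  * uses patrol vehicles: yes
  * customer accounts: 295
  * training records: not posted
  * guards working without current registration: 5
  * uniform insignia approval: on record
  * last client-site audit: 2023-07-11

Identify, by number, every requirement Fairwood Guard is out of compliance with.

1, 2, 4, 5, 6, 7, 8, 9, 10, 11

1. employee dishonesty bond $20,000 < $25,000 → not met
2. training records absent → not met
3. uniform insignia approval present → met
4. complaints pending with the licensing board 3 > 2 → not met
5. client-site audit 48 days ago vs limit 45 → not met
6. condition 'uses patrol vehicles' holds; guard registration renewal 131 days ago vs limit 120 → not met
7. assault-and-battery coverage $650,000 < $700,000 → not met
8. general liability coverage $2,375,000 < $2,625,000 → not met
9. state-licensed supervisors 1 < 2 → not met
10. certified firearms instructors 1 < 2 → not met
11. guards working without current registration 5 > 2 → not met
Not met: 1, 2, 4, 5, 6, 7, 8, 9, 10, 11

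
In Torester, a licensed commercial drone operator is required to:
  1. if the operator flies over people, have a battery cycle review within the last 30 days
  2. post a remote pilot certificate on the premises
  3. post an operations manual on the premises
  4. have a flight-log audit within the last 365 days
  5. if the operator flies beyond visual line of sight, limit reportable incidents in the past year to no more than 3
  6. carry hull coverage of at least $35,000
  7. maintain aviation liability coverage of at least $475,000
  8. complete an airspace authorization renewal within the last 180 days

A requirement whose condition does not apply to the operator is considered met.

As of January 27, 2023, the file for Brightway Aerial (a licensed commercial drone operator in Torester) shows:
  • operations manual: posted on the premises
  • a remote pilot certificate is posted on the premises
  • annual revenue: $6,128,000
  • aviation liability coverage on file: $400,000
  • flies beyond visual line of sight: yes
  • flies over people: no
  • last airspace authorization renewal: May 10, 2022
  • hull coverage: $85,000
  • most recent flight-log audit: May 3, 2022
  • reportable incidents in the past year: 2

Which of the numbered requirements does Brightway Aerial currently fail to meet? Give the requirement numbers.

7, 8

1. condition 'flies over people' does not hold → requirement n/a → met
2. remote pilot certificate present → met
3. operations manual present → met
4. flight-log audit 269 days ago vs limit 365 → met
5. condition 'flies beyond visual line of sight' holds; reportable incidents in the past year 2 ≤ 3 → met
6. hull coverage $85,000 ≥ $35,000 → met
7. aviation liability coverage $400,000 < $475,000 → not met
8. airspace authorization renewal 262 days ago vs limit 180 → not met
Not met: 7, 8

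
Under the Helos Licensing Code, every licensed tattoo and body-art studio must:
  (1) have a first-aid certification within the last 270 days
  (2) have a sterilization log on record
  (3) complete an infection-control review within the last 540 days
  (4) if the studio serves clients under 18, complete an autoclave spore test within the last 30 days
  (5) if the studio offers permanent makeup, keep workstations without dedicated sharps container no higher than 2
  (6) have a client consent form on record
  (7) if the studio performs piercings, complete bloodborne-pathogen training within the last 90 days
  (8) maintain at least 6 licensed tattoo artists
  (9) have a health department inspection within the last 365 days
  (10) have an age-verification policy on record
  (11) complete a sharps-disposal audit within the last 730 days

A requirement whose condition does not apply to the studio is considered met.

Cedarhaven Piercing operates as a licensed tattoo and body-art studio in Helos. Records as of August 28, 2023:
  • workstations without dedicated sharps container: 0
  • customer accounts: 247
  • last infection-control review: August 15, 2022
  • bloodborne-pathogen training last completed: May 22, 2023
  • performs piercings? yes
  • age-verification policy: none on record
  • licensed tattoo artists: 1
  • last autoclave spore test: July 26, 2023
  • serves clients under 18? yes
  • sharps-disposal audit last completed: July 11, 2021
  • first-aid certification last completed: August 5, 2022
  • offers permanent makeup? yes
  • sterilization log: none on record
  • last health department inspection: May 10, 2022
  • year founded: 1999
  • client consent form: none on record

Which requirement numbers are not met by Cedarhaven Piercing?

1. first-aid certification 388 days ago vs limit 270 → not met
2. sterilization log absent → not met
3. infection-control review 378 days ago vs limit 540 → met
4. condition 'serves clients under 18' holds; autoclave spore test 33 days ago vs limit 30 → not met
5. condition 'offers permanent makeup' holds; workstations without dedicated sharps container 0 ≤ 2 → met
6. client consent form absent → not met
7. condition 'performs piercings' holds; bloodborne-pathogen training 98 days ago vs limit 90 → not met
8. licensed tattoo artists 1 < 6 → not met
9. health department inspection 475 days ago vs limit 365 → not met
10. age-verification policy absent → not met
11. sharps-disposal audit 778 days ago vs limit 730 → not met
Not met: 1, 2, 4, 6, 7, 8, 9, 10, 11

1, 2, 4, 6, 7, 8, 9, 10, 11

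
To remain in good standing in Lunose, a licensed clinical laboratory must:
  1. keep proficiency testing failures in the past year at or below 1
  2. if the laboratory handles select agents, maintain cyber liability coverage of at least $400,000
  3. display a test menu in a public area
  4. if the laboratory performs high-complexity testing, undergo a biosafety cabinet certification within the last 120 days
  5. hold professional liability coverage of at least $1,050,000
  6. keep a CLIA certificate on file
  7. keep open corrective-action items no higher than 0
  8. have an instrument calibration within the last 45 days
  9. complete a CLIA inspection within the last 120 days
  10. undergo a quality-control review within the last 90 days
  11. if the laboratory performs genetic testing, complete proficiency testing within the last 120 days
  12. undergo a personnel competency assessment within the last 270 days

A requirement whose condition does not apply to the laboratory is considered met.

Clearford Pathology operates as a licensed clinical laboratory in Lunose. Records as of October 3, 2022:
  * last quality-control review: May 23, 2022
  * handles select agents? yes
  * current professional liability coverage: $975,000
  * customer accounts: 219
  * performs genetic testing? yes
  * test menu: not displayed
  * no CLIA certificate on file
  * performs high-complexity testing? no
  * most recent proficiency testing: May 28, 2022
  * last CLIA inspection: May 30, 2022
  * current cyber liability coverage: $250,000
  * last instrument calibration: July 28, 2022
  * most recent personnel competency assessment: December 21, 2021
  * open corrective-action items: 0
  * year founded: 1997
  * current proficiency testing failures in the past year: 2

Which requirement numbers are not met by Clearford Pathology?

1. proficiency testing failures in the past year 2 > 1 → not met
2. condition 'handles select agents' holds; cyber liability coverage $250,000 < $400,000 → not met
3. test menu absent → not met
4. condition 'performs high-complexity testing' does not hold → requirement n/a → met
5. professional liability coverage $975,000 < $1,050,000 → not met
6. CLIA certificate absent → not met
7. open corrective-action items 0 ≤ 0 → met
8. instrument calibration 67 days ago vs limit 45 → not met
9. CLIA inspection 126 days ago vs limit 120 → not met
10. quality-control review 133 days ago vs limit 90 → not met
11. condition 'performs genetic testing' holds; proficiency testing 128 days ago vs limit 120 → not met
12. personnel competency assessment 286 days ago vs limit 270 → not met
Not met: 1, 2, 3, 5, 6, 8, 9, 10, 11, 12

1, 2, 3, 5, 6, 8, 9, 10, 11, 12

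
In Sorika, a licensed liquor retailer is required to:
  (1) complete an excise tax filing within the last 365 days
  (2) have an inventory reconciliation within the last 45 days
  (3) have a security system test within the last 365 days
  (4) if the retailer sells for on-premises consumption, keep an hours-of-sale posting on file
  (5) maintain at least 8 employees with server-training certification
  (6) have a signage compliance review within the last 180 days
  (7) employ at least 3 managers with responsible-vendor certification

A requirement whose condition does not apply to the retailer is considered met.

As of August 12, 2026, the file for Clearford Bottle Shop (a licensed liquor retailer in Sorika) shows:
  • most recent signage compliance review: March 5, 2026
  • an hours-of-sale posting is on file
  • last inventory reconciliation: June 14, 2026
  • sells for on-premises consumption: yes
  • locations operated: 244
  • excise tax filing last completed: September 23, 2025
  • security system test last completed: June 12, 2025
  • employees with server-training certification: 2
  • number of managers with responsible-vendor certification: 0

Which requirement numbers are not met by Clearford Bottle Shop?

1. excise tax filing 323 days ago vs limit 365 → met
2. inventory reconciliation 59 days ago vs limit 45 → not met
3. security system test 426 days ago vs limit 365 → not met
4. condition 'sells for on-premises consumption' holds; hours-of-sale posting present → met
5. employees with server-training certification 2 < 8 → not met
6. signage compliance review 160 days ago vs limit 180 → met
7. managers with responsible-vendor certification 0 < 3 → not met
Not met: 2, 3, 5, 7

2, 3, 5, 7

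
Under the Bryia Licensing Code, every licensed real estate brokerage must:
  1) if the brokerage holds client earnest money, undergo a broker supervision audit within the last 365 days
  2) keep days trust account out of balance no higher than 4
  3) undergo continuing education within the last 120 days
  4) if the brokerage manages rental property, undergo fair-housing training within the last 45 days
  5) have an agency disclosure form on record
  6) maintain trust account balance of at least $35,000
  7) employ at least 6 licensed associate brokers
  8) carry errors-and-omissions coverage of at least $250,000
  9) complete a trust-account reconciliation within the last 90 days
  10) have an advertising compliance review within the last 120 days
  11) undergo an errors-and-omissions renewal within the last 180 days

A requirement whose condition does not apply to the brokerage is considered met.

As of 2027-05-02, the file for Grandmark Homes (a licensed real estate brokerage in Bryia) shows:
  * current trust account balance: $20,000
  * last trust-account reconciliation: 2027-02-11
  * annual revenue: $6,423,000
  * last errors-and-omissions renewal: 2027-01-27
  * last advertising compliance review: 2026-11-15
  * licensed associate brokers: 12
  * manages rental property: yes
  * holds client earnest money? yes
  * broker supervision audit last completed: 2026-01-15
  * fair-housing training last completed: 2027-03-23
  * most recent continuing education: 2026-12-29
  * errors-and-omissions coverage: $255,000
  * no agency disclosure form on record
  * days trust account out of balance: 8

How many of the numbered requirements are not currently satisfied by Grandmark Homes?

1. condition 'holds client earnest money' holds; broker supervision audit 472 days ago vs limit 365 → not met
2. days trust account out of balance 8 > 4 → not met
3. continuing education 124 days ago vs limit 120 → not met
4. condition 'manages rental property' holds; fair-housing training 40 days ago vs limit 45 → met
5. agency disclosure form absent → not met
6. trust account balance $20,000 < $35,000 → not met
7. licensed associate brokers 12 ≥ 6 → met
8. errors-and-omissions coverage $255,000 ≥ $250,000 → met
9. trust-account reconciliation 80 days ago vs limit 90 → met
10. advertising compliance review 168 days ago vs limit 120 → not met
11. errors-and-omissions renewal 95 days ago vs limit 180 → met
Not met: 6 of 11

6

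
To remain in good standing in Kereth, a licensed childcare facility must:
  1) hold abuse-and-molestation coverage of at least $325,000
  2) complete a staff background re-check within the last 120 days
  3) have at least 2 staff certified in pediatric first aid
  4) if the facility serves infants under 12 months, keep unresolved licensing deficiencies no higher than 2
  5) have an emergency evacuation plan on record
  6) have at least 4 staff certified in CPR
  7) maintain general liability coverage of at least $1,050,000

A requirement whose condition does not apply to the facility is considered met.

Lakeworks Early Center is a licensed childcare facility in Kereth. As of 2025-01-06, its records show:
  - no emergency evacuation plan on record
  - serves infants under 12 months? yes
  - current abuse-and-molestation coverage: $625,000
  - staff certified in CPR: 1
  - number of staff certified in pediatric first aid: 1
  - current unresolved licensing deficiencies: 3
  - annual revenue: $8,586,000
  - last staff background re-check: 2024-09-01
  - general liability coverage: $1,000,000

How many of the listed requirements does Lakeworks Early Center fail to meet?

1. abuse-and-molestation coverage $625,000 ≥ $325,000 → met
2. staff background re-check 127 days ago vs limit 120 → not met
3. staff certified in pediatric first aid 1 < 2 → not met
4. condition 'serves infants under 12 months' holds; unresolved licensing deficiencies 3 > 2 → not met
5. emergency evacuation plan absent → not met
6. staff certified in CPR 1 < 4 → not met
7. general liability coverage $1,000,000 < $1,050,000 → not met
Not met: 6 of 7

6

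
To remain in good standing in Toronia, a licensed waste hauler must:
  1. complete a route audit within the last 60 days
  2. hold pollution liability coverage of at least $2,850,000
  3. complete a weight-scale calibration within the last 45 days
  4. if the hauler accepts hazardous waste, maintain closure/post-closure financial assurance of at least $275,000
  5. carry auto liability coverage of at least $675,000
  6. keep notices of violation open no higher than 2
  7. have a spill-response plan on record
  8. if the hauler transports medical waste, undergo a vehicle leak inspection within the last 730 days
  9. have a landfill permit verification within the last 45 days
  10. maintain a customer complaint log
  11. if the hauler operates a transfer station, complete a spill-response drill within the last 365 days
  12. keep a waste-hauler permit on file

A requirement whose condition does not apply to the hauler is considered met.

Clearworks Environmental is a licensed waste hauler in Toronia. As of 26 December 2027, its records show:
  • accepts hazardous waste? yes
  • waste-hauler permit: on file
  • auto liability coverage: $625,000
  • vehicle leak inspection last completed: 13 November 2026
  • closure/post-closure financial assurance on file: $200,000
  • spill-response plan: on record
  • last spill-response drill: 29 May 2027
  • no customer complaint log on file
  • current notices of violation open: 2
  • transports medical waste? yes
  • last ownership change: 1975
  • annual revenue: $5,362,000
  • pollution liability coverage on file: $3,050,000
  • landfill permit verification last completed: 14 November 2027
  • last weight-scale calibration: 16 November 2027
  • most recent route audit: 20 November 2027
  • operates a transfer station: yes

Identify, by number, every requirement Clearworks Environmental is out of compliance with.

1. route audit 36 days ago vs limit 60 → met
2. pollution liability coverage $3,050,000 ≥ $2,850,000 → met
3. weight-scale calibration 40 days ago vs limit 45 → met
4. condition 'accepts hazardous waste' holds; closure/post-closure financial assurance $200,000 < $275,000 → not met
5. auto liability coverage $625,000 < $675,000 → not met
6. notices of violation open 2 ≤ 2 → met
7. spill-response plan present → met
8. condition 'transports medical waste' holds; vehicle leak inspection 408 days ago vs limit 730 → met
9. landfill permit verification 42 days ago vs limit 45 → met
10. customer complaint log absent → not met
11. condition 'operates a transfer station' holds; spill-response drill 211 days ago vs limit 365 → met
12. waste-hauler permit present → met
Not met: 4, 5, 10

4, 5, 10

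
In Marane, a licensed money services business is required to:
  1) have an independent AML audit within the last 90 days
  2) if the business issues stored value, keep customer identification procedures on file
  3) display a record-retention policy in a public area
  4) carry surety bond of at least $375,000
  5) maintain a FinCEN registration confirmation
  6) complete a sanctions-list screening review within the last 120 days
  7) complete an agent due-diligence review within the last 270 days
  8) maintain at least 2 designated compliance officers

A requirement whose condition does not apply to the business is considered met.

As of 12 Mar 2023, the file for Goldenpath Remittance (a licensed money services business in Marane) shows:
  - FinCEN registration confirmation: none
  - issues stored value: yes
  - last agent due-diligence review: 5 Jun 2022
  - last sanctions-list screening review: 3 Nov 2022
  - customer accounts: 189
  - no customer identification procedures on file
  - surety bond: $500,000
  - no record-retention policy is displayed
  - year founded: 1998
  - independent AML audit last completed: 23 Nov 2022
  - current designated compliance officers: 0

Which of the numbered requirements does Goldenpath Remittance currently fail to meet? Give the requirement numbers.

1. independent AML audit 109 days ago vs limit 90 → not met
2. condition 'issues stored value' holds; customer identification procedures absent → not met
3. record-retention policy absent → not met
4. surety bond $500,000 ≥ $375,000 → met
5. FinCEN registration confirmation absent → not met
6. sanctions-list screening review 129 days ago vs limit 120 → not met
7. agent due-diligence review 280 days ago vs limit 270 → not met
8. designated compliance officers 0 < 2 → not met
Not met: 1, 2, 3, 5, 6, 7, 8

1, 2, 3, 5, 6, 7, 8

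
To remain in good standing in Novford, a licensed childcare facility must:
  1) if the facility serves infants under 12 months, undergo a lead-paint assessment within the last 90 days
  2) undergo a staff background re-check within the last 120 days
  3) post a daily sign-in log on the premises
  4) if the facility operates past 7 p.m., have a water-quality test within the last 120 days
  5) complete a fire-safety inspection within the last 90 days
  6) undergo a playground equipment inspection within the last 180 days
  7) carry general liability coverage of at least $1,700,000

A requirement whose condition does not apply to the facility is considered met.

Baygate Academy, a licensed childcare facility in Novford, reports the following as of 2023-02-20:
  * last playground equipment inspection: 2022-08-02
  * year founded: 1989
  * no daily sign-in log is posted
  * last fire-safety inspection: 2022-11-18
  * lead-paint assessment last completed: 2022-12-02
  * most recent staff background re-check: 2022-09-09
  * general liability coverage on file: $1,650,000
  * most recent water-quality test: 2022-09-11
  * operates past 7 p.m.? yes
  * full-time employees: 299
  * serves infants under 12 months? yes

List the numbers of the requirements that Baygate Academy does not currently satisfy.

2, 3, 4, 5, 6, 7

1. condition 'serves infants under 12 months' holds; lead-paint assessment 80 days ago vs limit 90 → met
2. staff background re-check 164 days ago vs limit 120 → not met
3. daily sign-in log absent → not met
4. condition 'operates past 7 p.m.' holds; water-quality test 162 days ago vs limit 120 → not met
5. fire-safety inspection 94 days ago vs limit 90 → not met
6. playground equipment inspection 202 days ago vs limit 180 → not met
7. general liability coverage $1,650,000 < $1,700,000 → not met
Not met: 2, 3, 4, 5, 6, 7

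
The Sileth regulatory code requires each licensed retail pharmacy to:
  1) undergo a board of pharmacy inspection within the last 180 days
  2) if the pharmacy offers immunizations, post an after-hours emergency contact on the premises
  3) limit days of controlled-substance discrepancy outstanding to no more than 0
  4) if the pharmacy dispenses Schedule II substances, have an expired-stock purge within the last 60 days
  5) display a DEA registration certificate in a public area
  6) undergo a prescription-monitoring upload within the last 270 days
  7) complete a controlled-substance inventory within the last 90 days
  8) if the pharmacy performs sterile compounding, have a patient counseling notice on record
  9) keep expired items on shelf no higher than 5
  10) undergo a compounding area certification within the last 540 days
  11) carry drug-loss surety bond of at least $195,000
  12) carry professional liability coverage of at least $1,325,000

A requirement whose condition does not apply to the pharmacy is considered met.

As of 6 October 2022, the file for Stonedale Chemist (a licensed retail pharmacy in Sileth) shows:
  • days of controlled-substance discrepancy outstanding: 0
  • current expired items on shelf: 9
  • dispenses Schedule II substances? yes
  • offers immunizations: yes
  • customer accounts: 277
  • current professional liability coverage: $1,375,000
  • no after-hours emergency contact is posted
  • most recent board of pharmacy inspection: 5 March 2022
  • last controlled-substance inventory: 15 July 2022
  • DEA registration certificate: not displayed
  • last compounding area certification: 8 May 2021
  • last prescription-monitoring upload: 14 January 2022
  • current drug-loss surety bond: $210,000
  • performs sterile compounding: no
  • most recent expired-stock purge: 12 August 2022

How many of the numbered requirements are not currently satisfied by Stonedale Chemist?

1. board of pharmacy inspection 215 days ago vs limit 180 → not met
2. condition 'offers immunizations' holds; after-hours emergency contact absent → not met
3. days of controlled-substance discrepancy outstanding 0 ≤ 0 → met
4. condition 'dispenses Schedule II substances' holds; expired-stock purge 55 days ago vs limit 60 → met
5. DEA registration certificate absent → not met
6. prescription-monitoring upload 265 days ago vs limit 270 → met
7. controlled-substance inventory 83 days ago vs limit 90 → met
8. condition 'performs sterile compounding' does not hold → requirement n/a → met
9. expired items on shelf 9 > 5 → not met
10. compounding area certification 516 days ago vs limit 540 → met
11. drug-loss surety bond $210,000 ≥ $195,000 → met
12. professional liability coverage $1,375,000 ≥ $1,325,000 → met
Not met: 4 of 12

4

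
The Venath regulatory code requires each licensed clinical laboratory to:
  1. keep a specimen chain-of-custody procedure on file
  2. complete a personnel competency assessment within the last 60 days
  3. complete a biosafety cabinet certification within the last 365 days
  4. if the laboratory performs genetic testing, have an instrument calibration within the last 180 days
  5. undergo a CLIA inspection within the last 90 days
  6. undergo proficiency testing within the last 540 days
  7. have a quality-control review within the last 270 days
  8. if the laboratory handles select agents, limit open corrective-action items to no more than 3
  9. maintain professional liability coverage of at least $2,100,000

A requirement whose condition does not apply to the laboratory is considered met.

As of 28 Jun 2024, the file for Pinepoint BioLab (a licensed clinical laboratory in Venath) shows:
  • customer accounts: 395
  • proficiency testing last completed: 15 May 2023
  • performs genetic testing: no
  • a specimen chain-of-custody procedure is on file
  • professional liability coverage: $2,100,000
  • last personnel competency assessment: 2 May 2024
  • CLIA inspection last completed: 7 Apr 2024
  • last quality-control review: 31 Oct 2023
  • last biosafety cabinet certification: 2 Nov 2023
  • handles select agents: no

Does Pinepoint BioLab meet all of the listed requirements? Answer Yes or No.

Yes

1. specimen chain-of-custody procedure present → met
2. personnel competency assessment 57 days ago vs limit 60 → met
3. biosafety cabinet certification 239 days ago vs limit 365 → met
4. condition 'performs genetic testing' does not hold → requirement n/a → met
5. CLIA inspection 82 days ago vs limit 90 → met
6. proficiency testing 410 days ago vs limit 540 → met
7. quality-control review 241 days ago vs limit 270 → met
8. condition 'handles select agents' does not hold → requirement n/a → met
9. professional liability coverage $2,100,000 ≥ $2,100,000 → met
All met.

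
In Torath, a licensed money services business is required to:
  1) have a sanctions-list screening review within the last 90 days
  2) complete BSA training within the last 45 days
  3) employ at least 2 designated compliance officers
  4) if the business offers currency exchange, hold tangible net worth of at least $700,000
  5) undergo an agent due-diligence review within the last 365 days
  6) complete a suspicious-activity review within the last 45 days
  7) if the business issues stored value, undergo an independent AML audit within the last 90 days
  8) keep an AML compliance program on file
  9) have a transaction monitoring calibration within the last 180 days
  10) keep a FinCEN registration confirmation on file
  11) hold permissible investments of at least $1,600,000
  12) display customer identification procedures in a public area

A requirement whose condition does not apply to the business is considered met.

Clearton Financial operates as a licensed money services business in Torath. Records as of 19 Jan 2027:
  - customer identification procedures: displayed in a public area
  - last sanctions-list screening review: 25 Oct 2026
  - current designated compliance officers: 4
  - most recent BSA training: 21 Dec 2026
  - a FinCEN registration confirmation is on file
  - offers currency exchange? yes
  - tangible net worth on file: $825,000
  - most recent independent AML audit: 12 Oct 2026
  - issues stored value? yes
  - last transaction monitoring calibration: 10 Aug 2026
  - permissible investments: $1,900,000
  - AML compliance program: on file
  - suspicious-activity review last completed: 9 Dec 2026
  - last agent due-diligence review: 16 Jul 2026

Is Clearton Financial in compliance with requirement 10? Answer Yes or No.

Yes

10. FinCEN registration confirmation present → met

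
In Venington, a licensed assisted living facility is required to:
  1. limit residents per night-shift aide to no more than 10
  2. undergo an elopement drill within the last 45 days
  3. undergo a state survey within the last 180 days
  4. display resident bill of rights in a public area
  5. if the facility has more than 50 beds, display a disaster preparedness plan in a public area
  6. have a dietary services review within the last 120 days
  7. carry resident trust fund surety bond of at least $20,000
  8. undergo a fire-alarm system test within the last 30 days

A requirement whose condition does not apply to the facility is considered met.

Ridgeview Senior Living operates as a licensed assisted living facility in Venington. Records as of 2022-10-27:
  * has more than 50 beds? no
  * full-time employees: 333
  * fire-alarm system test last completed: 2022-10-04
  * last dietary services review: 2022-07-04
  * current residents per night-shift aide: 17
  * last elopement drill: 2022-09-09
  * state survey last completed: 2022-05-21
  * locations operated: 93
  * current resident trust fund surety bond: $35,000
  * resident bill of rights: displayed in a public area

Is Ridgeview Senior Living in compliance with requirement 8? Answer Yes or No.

Yes

8. fire-alarm system test 23 days ago vs limit 30 → met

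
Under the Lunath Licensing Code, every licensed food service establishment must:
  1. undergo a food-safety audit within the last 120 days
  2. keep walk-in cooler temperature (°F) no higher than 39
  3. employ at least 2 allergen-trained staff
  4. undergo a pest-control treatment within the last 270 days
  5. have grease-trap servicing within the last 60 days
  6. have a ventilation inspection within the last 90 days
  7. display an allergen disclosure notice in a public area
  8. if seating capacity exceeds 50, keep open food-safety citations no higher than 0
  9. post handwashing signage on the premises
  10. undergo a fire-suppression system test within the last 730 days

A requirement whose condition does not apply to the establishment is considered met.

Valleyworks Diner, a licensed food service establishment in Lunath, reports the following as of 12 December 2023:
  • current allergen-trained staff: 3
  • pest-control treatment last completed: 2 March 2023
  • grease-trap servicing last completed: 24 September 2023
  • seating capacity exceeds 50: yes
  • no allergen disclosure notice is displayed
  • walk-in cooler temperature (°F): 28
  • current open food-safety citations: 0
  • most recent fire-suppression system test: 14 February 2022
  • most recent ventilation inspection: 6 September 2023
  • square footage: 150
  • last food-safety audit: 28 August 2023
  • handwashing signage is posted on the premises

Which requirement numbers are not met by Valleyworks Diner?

1. food-safety audit 106 days ago vs limit 120 → met
2. walk-in cooler temperature (°F) 28 ≤ 39 → met
3. allergen-trained staff 3 ≥ 2 → met
4. pest-control treatment 285 days ago vs limit 270 → not met
5. grease-trap servicing 79 days ago vs limit 60 → not met
6. ventilation inspection 97 days ago vs limit 90 → not met
7. allergen disclosure notice absent → not met
8. condition 'seating capacity exceeds 50' holds; open food-safety citations 0 ≤ 0 → met
9. handwashing signage present → met
10. fire-suppression system test 666 days ago vs limit 730 → met
Not met: 4, 5, 6, 7

4, 5, 6, 7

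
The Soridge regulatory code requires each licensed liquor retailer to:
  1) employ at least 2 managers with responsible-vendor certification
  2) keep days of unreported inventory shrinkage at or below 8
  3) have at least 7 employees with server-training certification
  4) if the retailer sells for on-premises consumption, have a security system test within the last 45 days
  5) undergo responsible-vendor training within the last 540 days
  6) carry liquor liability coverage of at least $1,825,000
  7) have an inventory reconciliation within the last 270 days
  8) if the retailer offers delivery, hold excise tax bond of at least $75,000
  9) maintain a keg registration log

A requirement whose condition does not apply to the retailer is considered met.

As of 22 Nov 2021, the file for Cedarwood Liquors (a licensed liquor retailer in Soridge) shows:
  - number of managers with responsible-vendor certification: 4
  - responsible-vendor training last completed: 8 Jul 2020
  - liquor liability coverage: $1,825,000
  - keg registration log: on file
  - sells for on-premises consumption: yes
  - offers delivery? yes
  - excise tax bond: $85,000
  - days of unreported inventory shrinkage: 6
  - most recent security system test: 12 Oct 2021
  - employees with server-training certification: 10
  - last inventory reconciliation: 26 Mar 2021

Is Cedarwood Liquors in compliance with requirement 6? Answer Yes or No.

Yes

6. liquor liability coverage $1,825,000 ≥ $1,825,000 → met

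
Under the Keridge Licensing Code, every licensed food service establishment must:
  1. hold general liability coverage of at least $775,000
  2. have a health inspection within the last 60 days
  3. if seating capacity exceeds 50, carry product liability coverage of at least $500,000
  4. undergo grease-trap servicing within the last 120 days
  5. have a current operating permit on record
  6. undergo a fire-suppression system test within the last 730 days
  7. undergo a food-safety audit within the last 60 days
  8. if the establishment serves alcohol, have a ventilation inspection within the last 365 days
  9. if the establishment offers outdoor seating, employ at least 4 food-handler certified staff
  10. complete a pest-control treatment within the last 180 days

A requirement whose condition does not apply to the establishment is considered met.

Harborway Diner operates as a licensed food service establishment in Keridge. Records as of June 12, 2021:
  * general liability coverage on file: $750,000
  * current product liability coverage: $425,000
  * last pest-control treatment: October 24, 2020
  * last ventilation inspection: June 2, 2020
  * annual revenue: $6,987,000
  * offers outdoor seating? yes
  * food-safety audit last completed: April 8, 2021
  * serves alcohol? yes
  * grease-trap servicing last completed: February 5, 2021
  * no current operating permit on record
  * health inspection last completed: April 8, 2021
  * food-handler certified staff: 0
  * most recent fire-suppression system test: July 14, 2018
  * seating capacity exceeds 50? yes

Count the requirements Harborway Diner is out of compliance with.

1. general liability coverage $750,000 < $775,000 → not met
2. health inspection 65 days ago vs limit 60 → not met
3. condition 'seating capacity exceeds 50' holds; product liability coverage $425,000 < $500,000 → not met
4. grease-trap servicing 127 days ago vs limit 120 → not met
5. current operating permit absent → not met
6. fire-suppression system test 1064 days ago vs limit 730 → not met
7. food-safety audit 65 days ago vs limit 60 → not met
8. condition 'serves alcohol' holds; ventilation inspection 375 days ago vs limit 365 → not met
9. condition 'offers outdoor seating' holds; food-handler certified staff 0 < 4 → not met
10. pest-control treatment 231 days ago vs limit 180 → not met
Not met: 10 of 10

10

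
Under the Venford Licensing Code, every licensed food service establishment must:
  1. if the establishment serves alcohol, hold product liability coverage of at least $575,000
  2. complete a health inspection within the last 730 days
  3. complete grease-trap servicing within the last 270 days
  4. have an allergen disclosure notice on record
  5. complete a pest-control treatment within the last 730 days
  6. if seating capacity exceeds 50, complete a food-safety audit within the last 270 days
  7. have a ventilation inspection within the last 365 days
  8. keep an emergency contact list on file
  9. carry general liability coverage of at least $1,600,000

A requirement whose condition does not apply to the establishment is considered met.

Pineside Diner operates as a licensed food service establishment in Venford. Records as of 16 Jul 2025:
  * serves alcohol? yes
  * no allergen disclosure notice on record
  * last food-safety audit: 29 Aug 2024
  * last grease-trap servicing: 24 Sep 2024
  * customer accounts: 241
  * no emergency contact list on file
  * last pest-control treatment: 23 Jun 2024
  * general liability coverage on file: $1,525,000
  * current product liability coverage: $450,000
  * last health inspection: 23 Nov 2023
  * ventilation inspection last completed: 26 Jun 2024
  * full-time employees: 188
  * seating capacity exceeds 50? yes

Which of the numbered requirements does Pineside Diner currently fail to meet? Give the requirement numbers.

1. condition 'serves alcohol' holds; product liability coverage $450,000 < $575,000 → not met
2. health inspection 601 days ago vs limit 730 → met
3. grease-trap servicing 295 days ago vs limit 270 → not met
4. allergen disclosure notice absent → not met
5. pest-control treatment 388 days ago vs limit 730 → met
6. condition 'seating capacity exceeds 50' holds; food-safety audit 321 days ago vs limit 270 → not met
7. ventilation inspection 385 days ago vs limit 365 → not met
8. emergency contact list absent → not met
9. general liability coverage $1,525,000 < $1,600,000 → not met
Not met: 1, 3, 4, 6, 7, 8, 9

1, 3, 4, 6, 7, 8, 9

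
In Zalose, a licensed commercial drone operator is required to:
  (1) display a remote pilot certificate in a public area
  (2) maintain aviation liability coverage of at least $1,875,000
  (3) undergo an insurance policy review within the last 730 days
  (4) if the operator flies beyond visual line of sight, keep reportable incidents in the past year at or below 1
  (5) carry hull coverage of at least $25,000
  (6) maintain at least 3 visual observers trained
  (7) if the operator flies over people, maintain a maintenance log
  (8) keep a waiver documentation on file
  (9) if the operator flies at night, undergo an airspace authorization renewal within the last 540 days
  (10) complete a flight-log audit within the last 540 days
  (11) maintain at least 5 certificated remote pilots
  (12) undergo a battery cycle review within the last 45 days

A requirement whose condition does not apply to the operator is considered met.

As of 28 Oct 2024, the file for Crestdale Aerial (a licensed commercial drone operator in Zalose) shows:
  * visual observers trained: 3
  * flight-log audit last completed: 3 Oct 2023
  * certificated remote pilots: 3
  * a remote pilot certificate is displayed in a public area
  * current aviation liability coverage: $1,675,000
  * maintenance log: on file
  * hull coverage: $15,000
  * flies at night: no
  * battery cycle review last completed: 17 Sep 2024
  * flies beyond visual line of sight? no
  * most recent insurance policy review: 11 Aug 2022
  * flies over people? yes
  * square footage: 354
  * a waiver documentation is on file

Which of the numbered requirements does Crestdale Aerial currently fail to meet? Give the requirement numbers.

1. remote pilot certificate present → met
2. aviation liability coverage $1,675,000 < $1,875,000 → not met
3. insurance policy review 809 days ago vs limit 730 → not met
4. condition 'flies beyond visual line of sight' does not hold → requirement n/a → met
5. hull coverage $15,000 < $25,000 → not met
6. visual observers trained 3 ≥ 3 → met
7. condition 'flies over people' holds; maintenance log present → met
8. waiver documentation present → met
9. condition 'flies at night' does not hold → requirement n/a → met
10. flight-log audit 391 days ago vs limit 540 → met
11. certificated remote pilots 3 < 5 → not met
12. battery cycle review 41 days ago vs limit 45 → met
Not met: 2, 3, 5, 11

2, 3, 5, 11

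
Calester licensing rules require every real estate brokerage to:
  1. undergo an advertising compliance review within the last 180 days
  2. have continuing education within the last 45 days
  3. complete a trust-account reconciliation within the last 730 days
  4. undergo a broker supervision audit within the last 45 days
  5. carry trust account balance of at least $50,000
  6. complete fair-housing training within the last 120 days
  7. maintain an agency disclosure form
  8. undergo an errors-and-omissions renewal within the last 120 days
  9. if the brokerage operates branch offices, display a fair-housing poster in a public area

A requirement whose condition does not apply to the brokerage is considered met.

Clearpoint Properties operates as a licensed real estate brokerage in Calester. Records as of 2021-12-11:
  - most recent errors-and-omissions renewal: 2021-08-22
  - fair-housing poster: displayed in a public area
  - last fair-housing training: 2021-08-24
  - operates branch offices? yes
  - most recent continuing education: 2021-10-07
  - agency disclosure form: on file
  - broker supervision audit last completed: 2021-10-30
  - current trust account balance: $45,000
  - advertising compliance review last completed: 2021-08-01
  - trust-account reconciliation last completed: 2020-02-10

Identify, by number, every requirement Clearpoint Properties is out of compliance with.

1. advertising compliance review 132 days ago vs limit 180 → met
2. continuing education 65 days ago vs limit 45 → not met
3. trust-account reconciliation 670 days ago vs limit 730 → met
4. broker supervision audit 42 days ago vs limit 45 → met
5. trust account balance $45,000 < $50,000 → not met
6. fair-housing training 109 days ago vs limit 120 → met
7. agency disclosure form present → met
8. errors-and-omissions renewal 111 days ago vs limit 120 → met
9. condition 'operates branch offices' holds; fair-housing poster present → met
Not met: 2, 5

2, 5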